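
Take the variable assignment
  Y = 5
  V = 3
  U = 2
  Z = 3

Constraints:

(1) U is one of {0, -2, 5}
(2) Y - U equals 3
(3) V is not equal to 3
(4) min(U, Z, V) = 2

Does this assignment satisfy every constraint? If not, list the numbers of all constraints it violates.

No — constraints 1, 3 are not satisfied.

(1) U = 2 is not in {0, -2, 5}  FAIL
(2) Y - U = 5 - 2 = 3  OK
(3) V = 3, but 3 is required to differ  FAIL
(4) min(2, 3, 3) = 2  OK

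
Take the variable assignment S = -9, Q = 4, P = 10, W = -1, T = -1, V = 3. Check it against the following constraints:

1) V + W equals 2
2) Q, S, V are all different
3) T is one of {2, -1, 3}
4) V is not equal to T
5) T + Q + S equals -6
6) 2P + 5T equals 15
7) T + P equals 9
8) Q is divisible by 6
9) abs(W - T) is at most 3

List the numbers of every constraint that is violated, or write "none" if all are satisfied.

Violated: 8.

1) V + W = 3 + (-1) = 2  true
2) values 4, -9, 3 are pairwise distinct  true
3) T = -1 is in {2, -1, 3}  true
4) V = 3, T = -1; distinct  true
5) T + Q + S = -1 + 4 + (-9) = -6  true
6) 2P + 5T = 2(10) + 5(-1) = 15  true
7) T + P = -1 + 10 = 9  true
8) 4 = 6*0 + 4, so 6 does not divide 4  false
9) abs(-1 - (-1)) = 0; 0 ≤ 3  true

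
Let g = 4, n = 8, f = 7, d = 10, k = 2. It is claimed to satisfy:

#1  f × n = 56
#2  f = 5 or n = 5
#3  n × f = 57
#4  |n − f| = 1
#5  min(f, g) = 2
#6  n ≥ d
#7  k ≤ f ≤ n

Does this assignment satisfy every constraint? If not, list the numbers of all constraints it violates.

Constraints 2, 3, 5, and 6 are violated.

#1 f × n = 7 × 8 = 56  yes
#2 f = 7 ≠ 5 and n = 8 ≠ 5; both disjuncts false  no
#3 n × f = 8 × 7 = 56, not 57  no
#4 |8 − 7| = 1  yes
#5 min(7, 4) = 4, not 2  no
#6 n = 8, d = 10; 8 < 10 (want ≥)  no
#7 values 2 ≤ 7 ≤ 8  yes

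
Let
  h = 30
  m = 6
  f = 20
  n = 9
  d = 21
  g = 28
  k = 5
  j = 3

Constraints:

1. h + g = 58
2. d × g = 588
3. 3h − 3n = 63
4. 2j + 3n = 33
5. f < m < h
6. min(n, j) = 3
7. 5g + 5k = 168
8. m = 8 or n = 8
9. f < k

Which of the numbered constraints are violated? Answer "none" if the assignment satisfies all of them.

1. h + g = 30 + 28 = 58 — satisfied.
2. d × g = 21 × 28 = 588 — satisfied.
3. 3h − 3n = 3(30) − 3(9) = 63 — satisfied.
4. 2j + 3n = 2(3) + 3(9) = 33 — satisfied.
5. values 20, 6, 30; f = 20 is not < m = 6 — violated.
6. min(9, 3) = 3 — satisfied.
7. 5g + 5k = 5(28) + 5(5) = 165, not 168 — violated.
8. m = 6 ≠ 8 and n = 9 ≠ 8; both disjuncts false — violated.
9. f = 20, k = 5; 20 ≥ 5 (want <) — violated.

Constraints 5, 7, 8, 9 do not hold.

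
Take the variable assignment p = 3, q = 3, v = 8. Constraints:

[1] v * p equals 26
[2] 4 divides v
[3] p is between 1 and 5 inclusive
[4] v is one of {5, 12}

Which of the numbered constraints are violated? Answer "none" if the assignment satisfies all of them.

Violated: 1 and 4.

[1] v * p = 8 * 3 = 24, not 26 — fails.
[2] 8 / 4 = 2, so 4 divides 8 — holds.
[3] p = 3 lies in [1, 5] — holds.
[4] v = 8 is not in {5, 12} — fails.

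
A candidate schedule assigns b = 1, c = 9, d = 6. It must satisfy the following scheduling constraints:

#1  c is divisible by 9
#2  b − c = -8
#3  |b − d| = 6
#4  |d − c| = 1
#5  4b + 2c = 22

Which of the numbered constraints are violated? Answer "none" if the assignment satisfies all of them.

Constraints 3 and 4 do not hold.

#1 9 / 9 = 1, so 9 divides 9 — OK.
#2 b − c = 1 − 9 = -8 — OK.
#3 |1 − 6| = 5, not 6 — violated.
#4 |6 − 9| = 3, not 1 — violated.
#5 4b + 2c = 4(1) + 2(9) = 22 — OK.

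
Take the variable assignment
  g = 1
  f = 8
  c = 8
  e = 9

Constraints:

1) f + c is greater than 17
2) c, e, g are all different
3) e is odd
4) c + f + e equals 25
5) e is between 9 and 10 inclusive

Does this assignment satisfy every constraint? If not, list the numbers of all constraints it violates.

1) f + c = 8 + 8 = 16; 16 ≤ 17, bound 17 not met  ✘
2) values 8, 9, 1 are pairwise distinct  ✔
3) e = 9 is odd  ✔
4) c + f + e = 8 + 8 + 9 = 25  ✔
5) e = 9 lies in [9, 10]  ✔

Constraint 1 is violated.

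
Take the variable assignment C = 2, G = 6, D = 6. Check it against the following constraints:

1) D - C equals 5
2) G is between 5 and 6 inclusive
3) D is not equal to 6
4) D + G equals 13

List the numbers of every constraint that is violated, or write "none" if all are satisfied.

No — constraints 1, 3, and 4 are not satisfied.

1) D - C = 6 - 2 = 4, not 5 — fails.
2) G = 6 lies in [5, 6] — holds.
3) D = 6, but 6 is required to differ — fails.
4) D + G = 6 + 6 = 12, not 13 — fails.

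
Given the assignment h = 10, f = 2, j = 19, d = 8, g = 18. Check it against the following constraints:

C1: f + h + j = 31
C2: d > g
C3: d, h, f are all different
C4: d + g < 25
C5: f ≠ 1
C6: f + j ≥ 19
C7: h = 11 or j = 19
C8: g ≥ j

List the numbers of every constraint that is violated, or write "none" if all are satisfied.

No — constraints 2, 4, 8 are not satisfied.

C1: f + h + j = 2 + 10 + 19 = 31  ✔
C2: d = 8, g = 18; 8 ≤ 18 (want >)  ✘
C3: values 8, 10, 2 are pairwise distinct  ✔
C4: d + g = 8 + 18 = 26; 26 ≥ 25, bound 25 not met  ✘
C5: f = 2, and 2 ≠ 1  ✔
C6: f + j = 2 + 19 = 21; 21 ≥ 19  ✔
C7: h = 10 ≠ 11, but j = 19 = 19 (second disjunct)  ✔
C8: g = 18, j = 19; 18 < 19 (want ≥)  ✘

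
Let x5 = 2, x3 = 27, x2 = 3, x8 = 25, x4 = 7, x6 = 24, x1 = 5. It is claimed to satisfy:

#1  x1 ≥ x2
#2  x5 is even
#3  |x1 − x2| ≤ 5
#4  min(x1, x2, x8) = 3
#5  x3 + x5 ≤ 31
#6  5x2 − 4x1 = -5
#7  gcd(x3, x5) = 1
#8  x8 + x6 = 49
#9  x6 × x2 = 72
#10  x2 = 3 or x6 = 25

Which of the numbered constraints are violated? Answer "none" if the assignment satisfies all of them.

#1 x1 = 5, x2 = 3; 5 ≥ 3 — OK.
#2 x5 = 2 is even — OK.
#3 |5 − 3| = 2; 2 ≤ 5 — OK.
#4 min(5, 3, 25) = 3 — OK.
#5 x3 + x5 = 27 + 2 = 29; 29 ≤ 31 — OK.
#6 5x2 − 4x1 = 5(3) − 4(5) = -5 — OK.
#7 gcd(27, 2) = 1 — OK.
#8 x8 + x6 = 25 + 24 = 49 — OK.
#9 x6 × x2 = 24 × 3 = 72 — OK.
#10 x2 = 3 = 3 (first disjunct) — OK.

No violations.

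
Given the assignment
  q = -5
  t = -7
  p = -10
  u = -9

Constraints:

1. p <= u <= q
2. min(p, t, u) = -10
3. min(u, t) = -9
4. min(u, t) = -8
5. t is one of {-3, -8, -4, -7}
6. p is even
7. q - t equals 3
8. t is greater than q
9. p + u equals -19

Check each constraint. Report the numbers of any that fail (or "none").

1. values -10 <= -9 <= -5 — holds.
2. min(-10, -7, -9) = -10 — holds.
3. min(-9, -7) = -9 — holds.
4. min(-9, -7) = -9, not -8 — fails.
5. t = -7 is in {-3, -8, -4, -7} — holds.
6. p = -10 is even — holds.
7. q - t = -5 - (-7) = 2, not 3 — fails.
8. t = -7, q = -5; -7 ≤ -5 (want >) — fails.
9. p + u = -10 + (-9) = -19 — holds.

Violated: 4, 7, and 8.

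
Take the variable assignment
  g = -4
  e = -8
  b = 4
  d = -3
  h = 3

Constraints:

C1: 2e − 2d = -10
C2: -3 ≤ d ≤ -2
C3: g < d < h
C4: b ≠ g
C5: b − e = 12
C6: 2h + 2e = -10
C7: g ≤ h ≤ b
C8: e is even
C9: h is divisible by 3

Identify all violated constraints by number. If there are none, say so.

C1: 2e − 2d = 2(-8) − 2(-3) = -10  yes
C2: d = -3 lies in [-3, -2]  yes
C3: values -4 < -3 < 3  yes
C4: b = 4, g = -4; distinct  yes
C5: b − e = 4 − (-8) = 12  yes
C6: 2h + 2e = 2(3) + 2(-8) = -10  yes
C7: values -4 ≤ 3 ≤ 4  yes
C8: e = -8 is even  yes
C9: 3 / 3 = 1, so 3 divides 3  yes

Yes — all constraints hold.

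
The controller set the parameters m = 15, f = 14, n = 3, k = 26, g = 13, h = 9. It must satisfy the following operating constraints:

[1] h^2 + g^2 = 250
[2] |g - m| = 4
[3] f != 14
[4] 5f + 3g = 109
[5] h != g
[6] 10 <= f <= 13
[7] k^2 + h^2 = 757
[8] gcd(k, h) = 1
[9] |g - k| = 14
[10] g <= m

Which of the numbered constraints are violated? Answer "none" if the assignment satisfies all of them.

The assignment fails constraints 2, 3, 6, 9.

[1] h^2 + g^2 = 9^2 + 13^2 = 81 + 169 = 250  holds
[2] |13 - 15| = 2, not 4  fails
[3] f = 14, but 14 is required to differ  fails
[4] 5f + 3g = 5(14) + 3(13) = 109  holds
[5] h = 9, g = 13; distinct  holds
[6] f = 14 is outside [10, 13]  fails
[7] k^2 + h^2 = 26^2 + 9^2 = 676 + 81 = 757  holds
[8] gcd(26, 9) = 1  holds
[9] |13 - 26| = 13, not 14  fails
[10] g = 13, m = 15; 13 ≤ 15  holds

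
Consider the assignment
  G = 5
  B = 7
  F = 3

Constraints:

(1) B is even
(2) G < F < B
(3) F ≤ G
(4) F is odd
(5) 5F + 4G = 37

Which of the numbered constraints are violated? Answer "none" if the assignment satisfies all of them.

(1) B = 7 is odd — violated.
(2) values 5, 3, 7; G = 5 is not < F = 3 — violated.
(3) F = 3, G = 5; 3 ≤ 5 — OK.
(4) F = 3 is odd — OK.
(5) 5F + 4G = 5(3) + 4(5) = 35, not 37 — violated.

No — constraints 1, 2, 5 are not satisfied.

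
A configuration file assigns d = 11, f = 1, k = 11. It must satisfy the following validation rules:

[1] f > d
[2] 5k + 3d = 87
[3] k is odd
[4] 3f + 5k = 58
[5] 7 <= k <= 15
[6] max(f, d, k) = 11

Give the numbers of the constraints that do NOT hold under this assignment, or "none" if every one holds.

Constraints 1 and 2 are violated.

[1] f = 1, d = 11; 1 ≤ 11 (want >) — does not hold.
[2] 5k + 3d = 5(11) + 3(11) = 88, not 87 — does not hold.
[3] k = 11 is odd — holds.
[4] 3f + 5k = 3(1) + 5(11) = 58 — holds.
[5] k = 11 lies in [7, 15] — holds.
[6] max(1, 11, 11) = 11 — holds.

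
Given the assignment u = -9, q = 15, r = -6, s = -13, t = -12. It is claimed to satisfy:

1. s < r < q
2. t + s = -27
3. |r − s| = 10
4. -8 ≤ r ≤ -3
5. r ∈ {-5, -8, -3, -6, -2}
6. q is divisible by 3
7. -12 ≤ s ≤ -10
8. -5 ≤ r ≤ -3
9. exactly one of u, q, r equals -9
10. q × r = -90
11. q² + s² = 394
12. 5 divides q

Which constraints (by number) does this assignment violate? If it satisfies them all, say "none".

The assignment fails constraints 2, 3, 7, 8.

1. values -13 < -6 < 15 — holds.
2. t + s = -12 + (-13) = -25, not -27 — does not hold.
3. |-6 − (-13)| = 7, not 10 — does not hold.
4. r = -6 lies in [-8, -3] — holds.
5. r = -6 is in {-5, -8, -3, -6, -2} — holds.
6. 15 / 3 = 5, so 3 divides 15 — holds.
7. s = -13 is outside [-12, -10] — does not hold.
8. r = -6 is outside [-5, -3] — does not hold.
9. u=-9, q=15, r=-6; 1 of them equals -9 — holds.
10. q × r = 15 × (-6) = -90 — holds.
11. q² + s² = 15² + (-13)² = 225 + 169 = 394 — holds.
12. 15 / 5 = 3, so 5 divides 15 — holds.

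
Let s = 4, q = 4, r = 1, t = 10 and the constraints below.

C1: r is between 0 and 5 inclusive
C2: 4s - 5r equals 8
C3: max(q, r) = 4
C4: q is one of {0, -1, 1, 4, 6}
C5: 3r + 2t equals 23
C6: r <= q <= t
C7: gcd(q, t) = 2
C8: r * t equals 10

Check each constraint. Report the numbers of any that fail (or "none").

Constraint 2 does not hold.

C1: r = 1 lies in [0, 5]  ✓
C2: 4s - 5r = 4(4) - 5(1) = 11, not 8  ✗
C3: max(4, 1) = 4  ✓
C4: q = 4 is in {0, -1, 1, 4, 6}  ✓
C5: 3r + 2t = 3(1) + 2(10) = 23  ✓
C6: values 1 <= 4 <= 10  ✓
C7: gcd(4, 10) = 2  ✓
C8: r * t = 1 * 10 = 10  ✓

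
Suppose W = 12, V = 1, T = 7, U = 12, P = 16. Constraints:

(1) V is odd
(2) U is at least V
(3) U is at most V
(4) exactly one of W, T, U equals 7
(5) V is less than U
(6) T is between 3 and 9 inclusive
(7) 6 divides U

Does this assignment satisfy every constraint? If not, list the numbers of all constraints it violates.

(1) V = 1 is odd  ✓
(2) U = 12, V = 1; 12 ≥ 1  ✓
(3) U = 12, V = 1; 12 > 1 (want ≤)  ✗
(4) W=12, T=7, U=12; 1 of them equals 7  ✓
(5) V = 1, U = 12; 1 < 12  ✓
(6) T = 7 lies in [3, 9]  ✓
(7) 12 / 6 = 2, so 6 divides 12  ✓

Violated: 3.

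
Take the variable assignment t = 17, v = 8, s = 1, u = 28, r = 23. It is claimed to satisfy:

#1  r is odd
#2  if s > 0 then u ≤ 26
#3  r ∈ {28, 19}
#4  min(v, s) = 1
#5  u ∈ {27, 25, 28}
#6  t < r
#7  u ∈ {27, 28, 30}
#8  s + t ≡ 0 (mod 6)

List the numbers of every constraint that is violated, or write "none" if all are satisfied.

#1 r = 23 is odd — OK.
#2 s = 1 > 0, so we need u ≤ 26; but u = 28 > 26 — violated.
#3 r = 23 is not in {28, 19} — violated.
#4 min(8, 1) = 1 — OK.
#5 u = 28 is in {27, 25, 28} — OK.
#6 t = 17, r = 23; 17 < 23 — OK.
#7 u = 28 is in {27, 28, 30} — OK.
#8 s + t = 18; 18 mod 6 = 0 — OK.

Violated: 2 and 3.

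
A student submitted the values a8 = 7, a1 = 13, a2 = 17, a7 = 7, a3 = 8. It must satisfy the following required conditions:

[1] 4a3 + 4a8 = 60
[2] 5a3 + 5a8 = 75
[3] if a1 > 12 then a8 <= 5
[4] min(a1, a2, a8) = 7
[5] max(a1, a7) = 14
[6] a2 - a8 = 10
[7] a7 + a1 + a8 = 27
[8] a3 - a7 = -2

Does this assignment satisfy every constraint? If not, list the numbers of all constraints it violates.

[1] 4a3 + 4a8 = 4(8) + 4(7) = 60  ✔
[2] 5a3 + 5a8 = 5(8) + 5(7) = 75  ✔
[3] a1 = 13 > 12, so we need a8 ≤ 5; but a8 = 7 > 5  ✘
[4] min(13, 17, 7) = 7  ✔
[5] max(13, 7) = 13, not 14  ✘
[6] a2 - a8 = 17 - 7 = 10  ✔
[7] a7 + a1 + a8 = 7 + 13 + 7 = 27  ✔
[8] a3 - a7 = 8 - 7 = 1, not -2  ✘

The assignment fails constraints 3, 5, 8.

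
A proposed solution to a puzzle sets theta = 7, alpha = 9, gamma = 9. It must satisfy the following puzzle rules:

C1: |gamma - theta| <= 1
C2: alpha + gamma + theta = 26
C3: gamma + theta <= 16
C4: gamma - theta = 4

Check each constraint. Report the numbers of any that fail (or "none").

Constraints 1, 2, and 4 are violated.

C1: |9 - 7| = 2; 2 > 1, exceeds bound 1 — violated.
C2: alpha + gamma + theta = 9 + 9 + 7 = 25, not 26 — violated.
C3: gamma + theta = 9 + 7 = 16; 16 ≤ 16 — satisfied.
C4: gamma - theta = 9 - 7 = 2, not 4 — violated.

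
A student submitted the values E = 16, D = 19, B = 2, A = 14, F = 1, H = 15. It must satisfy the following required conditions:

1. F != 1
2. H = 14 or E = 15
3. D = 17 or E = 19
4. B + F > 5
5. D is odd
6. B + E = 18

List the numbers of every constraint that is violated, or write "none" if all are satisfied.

Constraints 1, 2, 3, and 4 are violated.

1. F = 1, but 1 is required to differ  ✘
2. H = 15 ≠ 14 and E = 16 ≠ 15; both disjuncts false  ✘
3. D = 19 ≠ 17 and E = 16 ≠ 19; both disjuncts false  ✘
4. B + F = 2 + 1 = 3; 3 ≤ 5, bound 5 not met  ✘
5. D = 19 is odd  ✔
6. B + E = 2 + 16 = 18  ✔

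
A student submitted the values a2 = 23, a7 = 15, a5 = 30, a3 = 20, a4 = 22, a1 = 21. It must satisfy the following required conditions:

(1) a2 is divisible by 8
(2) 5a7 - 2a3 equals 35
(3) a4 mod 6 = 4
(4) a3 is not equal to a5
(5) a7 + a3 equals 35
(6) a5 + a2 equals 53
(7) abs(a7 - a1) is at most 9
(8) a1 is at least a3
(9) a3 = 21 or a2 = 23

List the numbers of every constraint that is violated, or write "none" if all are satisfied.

Violated: 1.

(1) 23 = 8*2 + 7, so 8 does not divide 23  ✘
(2) 5a7 - 2a3 = 5(15) - 2(20) = 35  ✔
(3) 22 mod 6 = 4  ✔
(4) a3 = 20, a5 = 30; distinct  ✔
(5) a7 + a3 = 15 + 20 = 35  ✔
(6) a5 + a2 = 30 + 23 = 53  ✔
(7) abs(15 - 21) = 6; 6 ≤ 9  ✔
(8) a1 = 21, a3 = 20; 21 ≥ 20  ✔
(9) a3 = 20 ≠ 21, but a2 = 23 = 23 (second disjunct)  ✔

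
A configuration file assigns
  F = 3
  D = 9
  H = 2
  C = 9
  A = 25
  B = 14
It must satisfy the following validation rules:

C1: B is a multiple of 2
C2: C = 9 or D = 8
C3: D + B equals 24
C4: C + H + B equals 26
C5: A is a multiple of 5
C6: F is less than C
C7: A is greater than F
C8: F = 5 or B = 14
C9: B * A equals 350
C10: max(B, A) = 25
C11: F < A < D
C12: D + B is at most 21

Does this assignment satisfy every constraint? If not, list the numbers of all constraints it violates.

Constraints 3, 4, 11, and 12 do not hold.

C1: 14 / 2 = 7, so 2 divides 14  holds
C2: C = 9 = 9 (first disjunct)  holds
C3: D + B = 9 + 14 = 23, not 24  fails
C4: C + H + B = 9 + 2 + 14 = 25, not 26  fails
C5: 25 / 5 = 5, so 5 divides 25  holds
C6: F = 3, C = 9; 3 < 9  holds
C7: A = 25, F = 3; 25 > 3  holds
C8: F = 3 ≠ 5, but B = 14 = 14 (second disjunct)  holds
C9: B * A = 14 * 25 = 350  holds
C10: max(14, 25) = 25  holds
C11: values 3, 25, 9; A = 25 is not < D = 9  fails
C12: D + B = 9 + 14 = 23; 23 > 21, bound 21 not met  fails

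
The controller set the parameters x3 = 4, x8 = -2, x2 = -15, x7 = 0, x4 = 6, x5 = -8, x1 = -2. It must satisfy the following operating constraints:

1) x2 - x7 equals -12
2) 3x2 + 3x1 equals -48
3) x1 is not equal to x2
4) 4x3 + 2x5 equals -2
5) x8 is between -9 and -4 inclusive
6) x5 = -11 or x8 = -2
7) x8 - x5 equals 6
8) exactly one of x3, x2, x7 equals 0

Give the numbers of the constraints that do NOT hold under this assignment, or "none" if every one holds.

No — constraints 1, 2, 4, and 5 are not satisfied.

1) x2 - x7 = -15 - 0 = -15, not -12  ✗
2) 3x2 + 3x1 = 3(-15) + 3(-2) = -51, not -48  ✗
3) x1 = -2, x2 = -15; distinct  ✓
4) 4x3 + 2x5 = 4(4) + 2(-8) = 0, not -2  ✗
5) x8 = -2 is outside [-9, -4]  ✗
6) x5 = -8 ≠ -11, but x8 = -2 = -2 (second disjunct)  ✓
7) x8 - x5 = -2 - (-8) = 6  ✓
8) x3=4, x2=-15, x7=0; 1 of them equals 0  ✓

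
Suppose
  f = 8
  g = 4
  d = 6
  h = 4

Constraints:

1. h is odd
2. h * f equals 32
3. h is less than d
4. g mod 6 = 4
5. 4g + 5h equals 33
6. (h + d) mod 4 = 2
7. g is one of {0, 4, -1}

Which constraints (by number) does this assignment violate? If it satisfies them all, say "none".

1. h = 4 is even  fails
2. h * f = 4 * 8 = 32  holds
3. h = 4, d = 6; 4 < 6  holds
4. 4 mod 6 = 4  holds
5. 4g + 5h = 4(4) + 5(4) = 36, not 33  fails
6. h + d = 10; 10 mod 4 = 2  holds
7. g = 4 is in {0, 4, -1}  holds

Violated: 1, 5.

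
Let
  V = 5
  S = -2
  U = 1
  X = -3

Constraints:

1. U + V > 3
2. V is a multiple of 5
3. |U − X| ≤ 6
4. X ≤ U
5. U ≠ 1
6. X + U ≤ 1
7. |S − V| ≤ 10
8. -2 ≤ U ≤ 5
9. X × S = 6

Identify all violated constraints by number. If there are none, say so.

No — constraint 5 is not satisfied.

1. U + V = 1 + 5 = 6; 6 > 3  OK
2. 5 / 5 = 1, so 5 divides 5  OK
3. |1 − (-3)| = 4; 4 ≤ 6  OK
4. X = -3, U = 1; -3 ≤ 1  OK
5. U = 1, but 1 is required to differ  FAIL
6. X + U = -3 + 1 = -2; -2 ≤ 1  OK
7. |-2 − 5| = 7; 7 ≤ 10  OK
8. U = 1 lies in [-2, 5]  OK
9. X × S = -3 × (-2) = 6  OK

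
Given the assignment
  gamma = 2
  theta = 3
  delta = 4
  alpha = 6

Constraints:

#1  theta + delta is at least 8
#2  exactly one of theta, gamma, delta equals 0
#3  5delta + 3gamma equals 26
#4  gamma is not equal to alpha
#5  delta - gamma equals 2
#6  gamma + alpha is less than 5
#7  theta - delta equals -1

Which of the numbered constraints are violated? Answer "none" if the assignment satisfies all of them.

Constraints 1, 2, and 6 are violated.

#1 theta + delta = 3 + 4 = 7; 7 < 8, bound 8 not met  ✘
#2 theta=3, gamma=2, delta=4; 0 of them equal 0, not exactly one  ✘
#3 5delta + 3gamma = 5(4) + 3(2) = 26  ✔
#4 gamma = 2, alpha = 6; distinct  ✔
#5 delta - gamma = 4 - 2 = 2  ✔
#6 gamma + alpha = 2 + 6 = 8; 8 ≥ 5, bound 5 not met  ✘
#7 theta - delta = 3 - 4 = -1  ✔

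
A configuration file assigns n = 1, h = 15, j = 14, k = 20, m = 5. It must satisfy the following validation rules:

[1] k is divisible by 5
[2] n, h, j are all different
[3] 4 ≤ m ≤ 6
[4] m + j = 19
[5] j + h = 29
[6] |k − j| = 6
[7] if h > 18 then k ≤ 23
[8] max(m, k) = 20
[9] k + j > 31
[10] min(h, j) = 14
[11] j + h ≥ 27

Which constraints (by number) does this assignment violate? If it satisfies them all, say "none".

Yes — all constraints hold.

[1] 20 / 5 = 4, so 5 divides 20  holds
[2] values 1, 15, 14 are pairwise distinct  holds
[3] m = 5 lies in [4, 6]  holds
[4] m + j = 5 + 14 = 19  holds
[5] j + h = 14 + 15 = 29  holds
[6] |20 − 14| = 6  holds
[7] h = 15, not > 18; antecedent false, conditional vacuously true  holds
[8] max(5, 20) = 20  holds
[9] k + j = 20 + 14 = 34; 34 > 31  holds
[10] min(15, 14) = 14  holds
[11] j + h = 14 + 15 = 29; 29 ≥ 27  holds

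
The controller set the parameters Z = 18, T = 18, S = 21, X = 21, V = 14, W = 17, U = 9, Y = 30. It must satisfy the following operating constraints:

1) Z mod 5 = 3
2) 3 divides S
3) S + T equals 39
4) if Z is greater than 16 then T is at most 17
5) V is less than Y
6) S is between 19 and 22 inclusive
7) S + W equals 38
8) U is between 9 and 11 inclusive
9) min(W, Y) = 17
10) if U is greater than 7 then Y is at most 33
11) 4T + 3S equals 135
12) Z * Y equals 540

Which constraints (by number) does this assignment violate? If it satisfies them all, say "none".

1) 18 mod 5 = 3 — OK.
2) 21 / 3 = 7, so 3 divides 21 — OK.
3) S + T = 21 + 18 = 39 — OK.
4) Z = 18 > 16, so we need T ≤ 17; but T = 18 > 17 — violated.
5) V = 14, Y = 30; 14 < 30 — OK.
6) S = 21 lies in [19, 22] — OK.
7) S + W = 21 + 17 = 38 — OK.
8) U = 9 lies in [9, 11] — OK.
9) min(17, 30) = 17 — OK.
10) U = 9 > 7, so we need Y ≤ 33; Y = 30 ≤ 33 — OK.
11) 4T + 3S = 4(18) + 3(21) = 135 — OK.
12) Z * Y = 18 * 30 = 540 — OK.

No — constraint 4 is not satisfied.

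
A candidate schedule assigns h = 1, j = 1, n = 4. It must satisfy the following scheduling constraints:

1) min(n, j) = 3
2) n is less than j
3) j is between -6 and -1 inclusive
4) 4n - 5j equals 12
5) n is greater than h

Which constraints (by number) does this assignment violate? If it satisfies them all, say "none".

Violated: 1, 2, 3, and 4.

1) min(4, 1) = 1, not 3 — fails.
2) n = 4, j = 1; 4 ≥ 1 (want <) — fails.
3) j = 1 is outside [-6, -1] — fails.
4) 4n - 5j = 4(4) - 5(1) = 11, not 12 — fails.
5) n = 4, h = 1; 4 > 1 — holds.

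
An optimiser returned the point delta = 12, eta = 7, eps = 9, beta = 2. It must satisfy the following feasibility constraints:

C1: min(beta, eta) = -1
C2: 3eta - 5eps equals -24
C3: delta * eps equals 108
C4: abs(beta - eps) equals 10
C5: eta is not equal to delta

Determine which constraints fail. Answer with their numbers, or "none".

No — constraints 1 and 4 are not satisfied.

C1: min(2, 7) = 2, not -1 — fails.
C2: 3eta - 5eps = 3(7) - 5(9) = -24 — holds.
C3: delta * eps = 12 * 9 = 108 — holds.
C4: abs(2 - 9) = 7, not 10 — fails.
C5: eta = 7, delta = 12; distinct — holds.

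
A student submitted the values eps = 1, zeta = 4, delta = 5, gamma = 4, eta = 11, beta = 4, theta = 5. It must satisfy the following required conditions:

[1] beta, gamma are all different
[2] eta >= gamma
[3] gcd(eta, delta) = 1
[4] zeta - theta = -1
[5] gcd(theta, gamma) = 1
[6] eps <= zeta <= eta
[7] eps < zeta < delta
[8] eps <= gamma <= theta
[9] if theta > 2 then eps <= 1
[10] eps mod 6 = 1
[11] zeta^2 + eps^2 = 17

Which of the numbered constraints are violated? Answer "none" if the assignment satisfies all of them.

No — constraint 1 is not satisfied.

[1] beta = gamma = 4, not all different  FAIL
[2] eta = 11, gamma = 4; 11 ≥ 4  OK
[3] gcd(11, 5) = 1  OK
[4] zeta - theta = 4 - 5 = -1  OK
[5] gcd(5, 4) = 1  OK
[6] values 1 <= 4 <= 11  OK
[7] values 1 < 4 < 5  OK
[8] values 1 <= 4 <= 5  OK
[9] theta = 5 > 2, so we need eps ≤ 1; eps = 1 ≤ 1  OK
[10] 1 mod 6 = 1  OK
[11] zeta^2 + eps^2 = 4^2 + 1^2 = 16 + 1 = 17  OK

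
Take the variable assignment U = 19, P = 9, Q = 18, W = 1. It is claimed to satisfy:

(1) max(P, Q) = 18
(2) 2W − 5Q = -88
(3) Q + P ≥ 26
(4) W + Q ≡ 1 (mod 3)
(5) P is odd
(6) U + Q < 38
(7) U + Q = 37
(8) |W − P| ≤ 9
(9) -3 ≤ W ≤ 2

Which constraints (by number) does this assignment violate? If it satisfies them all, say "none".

The assignment satisfies every constraint.

(1) max(9, 18) = 18 — holds.
(2) 2W − 5Q = 2(1) − 5(18) = -88 — holds.
(3) Q + P = 18 + 9 = 27; 27 ≥ 26 — holds.
(4) W + Q = 19; 19 mod 3 = 1 — holds.
(5) P = 9 is odd — holds.
(6) U + Q = 19 + 18 = 37; 37 < 38 — holds.
(7) U + Q = 19 + 18 = 37 — holds.
(8) |1 − 9| = 8; 8 ≤ 9 — holds.
(9) W = 1 lies in [-3, 2] — holds.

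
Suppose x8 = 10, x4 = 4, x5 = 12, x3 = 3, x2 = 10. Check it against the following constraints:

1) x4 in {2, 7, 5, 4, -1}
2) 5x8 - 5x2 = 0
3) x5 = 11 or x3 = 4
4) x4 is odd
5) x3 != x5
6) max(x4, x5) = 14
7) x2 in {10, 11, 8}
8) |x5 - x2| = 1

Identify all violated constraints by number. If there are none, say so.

Violated: 3, 4, 6, and 8.

1) x4 = 4 is in {2, 7, 5, 4, -1}  true
2) 5x8 - 5x2 = 5(10) - 5(10) = 0  true
3) x5 = 12 ≠ 11 and x3 = 3 ≠ 4; both disjuncts false  false
4) x4 = 4 is even  false
5) x3 = 3, x5 = 12; distinct  true
6) max(4, 12) = 12, not 14  false
7) x2 = 10 is in {10, 11, 8}  true
8) |12 - 10| = 2, not 1  false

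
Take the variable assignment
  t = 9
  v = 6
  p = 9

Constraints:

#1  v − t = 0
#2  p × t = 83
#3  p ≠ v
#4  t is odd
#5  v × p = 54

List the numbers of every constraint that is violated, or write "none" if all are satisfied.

Constraints 1 and 2 do not hold.

#1 v − t = 6 − 9 = -3, not 0  no
#2 p × t = 9 × 9 = 81, not 83  no
#3 p = 9, v = 6; distinct  yes
#4 t = 9 is odd  yes
#5 v × p = 6 × 9 = 54  yes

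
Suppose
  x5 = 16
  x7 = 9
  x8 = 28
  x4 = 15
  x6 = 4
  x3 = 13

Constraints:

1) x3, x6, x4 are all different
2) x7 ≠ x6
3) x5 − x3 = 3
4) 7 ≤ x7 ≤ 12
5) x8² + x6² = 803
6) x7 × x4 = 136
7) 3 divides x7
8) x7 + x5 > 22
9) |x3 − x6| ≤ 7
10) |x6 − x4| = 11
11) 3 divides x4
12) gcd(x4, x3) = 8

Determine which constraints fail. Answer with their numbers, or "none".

The assignment fails constraints 5, 6, 9, 12.

1) values 13, 4, 15 are pairwise distinct — OK.
2) x7 = 9, x6 = 4; distinct — OK.
3) x5 − x3 = 16 − 13 = 3 — OK.
4) x7 = 9 lies in [7, 12] — OK.
5) x8² + x6² = 28² + 4² = 784 + 16 = 800, not 803 — violated.
6) x7 × x4 = 9 × 15 = 135, not 136 — violated.
7) 9 / 3 = 3, so 3 divides 9 — OK.
8) x7 + x5 = 9 + 16 = 25; 25 > 22 — OK.
9) |13 − 4| = 9; 9 > 7, exceeds bound 7 — violated.
10) |4 − 15| = 11 — OK.
11) 15 / 3 = 5, so 3 divides 15 — OK.
12) gcd(15, 13) = 1, not 8 — violated.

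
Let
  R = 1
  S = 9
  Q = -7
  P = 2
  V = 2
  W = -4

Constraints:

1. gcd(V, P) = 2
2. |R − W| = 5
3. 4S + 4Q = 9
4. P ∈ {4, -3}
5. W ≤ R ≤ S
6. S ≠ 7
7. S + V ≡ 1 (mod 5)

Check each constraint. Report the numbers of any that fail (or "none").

1. gcd(2, 2) = 2  holds
2. |1 − (-4)| = 5  holds
3. 4S + 4Q = 4(9) + 4(-7) = 8, not 9  fails
4. P = 2 is not in {4, -3}  fails
5. values -4 ≤ 1 ≤ 9  holds
6. S = 9, and 9 ≠ 7  holds
7. S + V = 11; 11 mod 5 = 1  holds

The assignment fails constraints 3 and 4.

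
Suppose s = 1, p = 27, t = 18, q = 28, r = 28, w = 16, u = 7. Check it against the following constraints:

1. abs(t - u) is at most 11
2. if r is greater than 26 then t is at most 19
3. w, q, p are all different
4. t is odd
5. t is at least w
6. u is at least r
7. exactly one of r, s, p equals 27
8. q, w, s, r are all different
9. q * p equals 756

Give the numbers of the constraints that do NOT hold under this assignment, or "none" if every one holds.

Violated: 4, 6, and 8.

1. abs(18 - 7) = 11; 11 ≤ 11 — holds.
2. r = 28 > 26, so we need t ≤ 19; t = 18 ≤ 19 — holds.
3. values 16, 28, 27 are pairwise distinct — holds.
4. t = 18 is even — does not hold.
5. t = 18, w = 16; 18 ≥ 16 — holds.
6. u = 7, r = 28; 7 < 28 (want ≥) — does not hold.
7. r=28, s=1, p=27; 1 of them equals 27 — holds.
8. q = r = 28, not all different — does not hold.
9. q * p = 28 * 27 = 756 — holds.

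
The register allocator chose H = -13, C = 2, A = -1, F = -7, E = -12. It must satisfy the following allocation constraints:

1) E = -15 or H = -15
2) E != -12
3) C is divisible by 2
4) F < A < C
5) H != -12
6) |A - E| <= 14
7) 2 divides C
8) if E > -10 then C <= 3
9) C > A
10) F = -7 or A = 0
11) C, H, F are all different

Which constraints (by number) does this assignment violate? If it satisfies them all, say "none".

1) E = -12 ≠ -15 and H = -13 ≠ -15; both disjuncts false — violated.
2) E = -12, but -12 is required to differ — violated.
3) 2 / 2 = 1, so 2 divides 2 — OK.
4) values -7 < -1 < 2 — OK.
5) H = -13, and -13 ≠ -12 — OK.
6) |-1 - (-12)| = 11; 11 ≤ 14 — OK.
7) 2 / 2 = 1, so 2 divides 2 — OK.
8) E = -12, not > -10; antecedent false, conditional vacuously true — OK.
9) C = 2, A = -1; 2 > -1 — OK.
10) F = -7 = -7 (first disjunct) — OK.
11) values 2, -13, -7 are pairwise distinct — OK.

Violated: 1 and 2.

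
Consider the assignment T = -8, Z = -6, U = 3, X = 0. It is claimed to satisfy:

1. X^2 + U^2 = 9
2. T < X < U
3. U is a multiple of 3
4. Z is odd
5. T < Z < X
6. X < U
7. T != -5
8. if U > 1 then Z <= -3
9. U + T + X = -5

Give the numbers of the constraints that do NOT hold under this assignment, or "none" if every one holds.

No — constraint 4 is not satisfied.

1. X^2 + U^2 = 0^2 + 3^2 = 0 + 9 = 9  holds
2. values -8 < 0 < 3  holds
3. 3 / 3 = 1, so 3 divides 3  holds
4. Z = -6 is even  fails
5. values -8 < -6 < 0  holds
6. X = 0, U = 3; 0 < 3  holds
7. T = -8, and -8 ≠ -5  holds
8. U = 3 > 1, so we need Z ≤ -3; Z = -6 ≤ -3  holds
9. U + T + X = 3 + (-8) + 0 = -5  holds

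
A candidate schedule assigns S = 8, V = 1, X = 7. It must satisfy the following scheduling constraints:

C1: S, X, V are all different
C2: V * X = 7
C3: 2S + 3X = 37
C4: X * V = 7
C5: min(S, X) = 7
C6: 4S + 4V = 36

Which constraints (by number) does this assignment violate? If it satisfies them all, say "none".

The assignment satisfies every constraint.

C1: values 8, 7, 1 are pairwise distinct — holds.
C2: V * X = 1 * 7 = 7 — holds.
C3: 2S + 3X = 2(8) + 3(7) = 37 — holds.
C4: X * V = 7 * 1 = 7 — holds.
C5: min(8, 7) = 7 — holds.
C6: 4S + 4V = 4(8) + 4(1) = 36 — holds.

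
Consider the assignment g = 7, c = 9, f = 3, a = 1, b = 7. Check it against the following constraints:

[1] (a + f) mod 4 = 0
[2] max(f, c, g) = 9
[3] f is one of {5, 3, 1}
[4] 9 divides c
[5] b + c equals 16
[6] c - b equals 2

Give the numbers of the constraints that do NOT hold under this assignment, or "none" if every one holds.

None — every constraint holds.

[1] a + f = 4; 4 mod 4 = 0 — holds.
[2] max(3, 9, 7) = 9 — holds.
[3] f = 3 is in {5, 3, 1} — holds.
[4] 9 / 9 = 1, so 9 divides 9 — holds.
[5] b + c = 7 + 9 = 16 — holds.
[6] c - b = 9 - 7 = 2 — holds.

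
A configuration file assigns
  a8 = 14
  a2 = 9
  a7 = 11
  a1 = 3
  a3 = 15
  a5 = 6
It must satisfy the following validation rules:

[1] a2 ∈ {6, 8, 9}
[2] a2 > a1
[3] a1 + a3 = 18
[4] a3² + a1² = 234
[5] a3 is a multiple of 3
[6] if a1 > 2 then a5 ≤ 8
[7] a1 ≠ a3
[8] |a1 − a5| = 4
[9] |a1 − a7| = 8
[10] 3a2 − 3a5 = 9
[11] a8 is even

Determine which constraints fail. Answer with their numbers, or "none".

Violated: 8.

[1] a2 = 9 is in {6, 8, 9} — holds.
[2] a2 = 9, a1 = 3; 9 > 3 — holds.
[3] a1 + a3 = 3 + 15 = 18 — holds.
[4] a3² + a1² = 15² + 3² = 225 + 9 = 234 — holds.
[5] 15 / 3 = 5, so 3 divides 15 — holds.
[6] a1 = 3 > 2, so we need a5 ≤ 8; a5 = 6 ≤ 8 — holds.
[7] a1 = 3, a3 = 15; distinct — holds.
[8] |3 − 6| = 3, not 4 — fails.
[9] |3 − 11| = 8 — holds.
[10] 3a2 − 3a5 = 3(9) − 3(6) = 9 — holds.
[11] a8 = 14 is even — holds.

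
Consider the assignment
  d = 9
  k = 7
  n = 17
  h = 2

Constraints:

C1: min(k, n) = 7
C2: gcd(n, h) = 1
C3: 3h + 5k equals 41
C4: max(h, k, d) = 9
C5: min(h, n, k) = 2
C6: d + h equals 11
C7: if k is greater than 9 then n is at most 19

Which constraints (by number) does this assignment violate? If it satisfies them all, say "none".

C1: min(7, 17) = 7  true
C2: gcd(17, 2) = 1  true
C3: 3h + 5k = 3(2) + 5(7) = 41  true
C4: max(2, 7, 9) = 9  true
C5: min(2, 17, 7) = 2  true
C6: d + h = 9 + 2 = 11  true
C7: k = 7, not > 9; antecedent false, conditional vacuously true  true

None — every constraint holds.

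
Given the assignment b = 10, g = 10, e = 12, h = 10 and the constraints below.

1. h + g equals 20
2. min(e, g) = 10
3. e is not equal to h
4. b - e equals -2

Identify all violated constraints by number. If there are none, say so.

Yes — all constraints hold.

1. h + g = 10 + 10 = 20 — holds.
2. min(12, 10) = 10 — holds.
3. e = 12, h = 10; distinct — holds.
4. b - e = 10 - 12 = -2 — holds.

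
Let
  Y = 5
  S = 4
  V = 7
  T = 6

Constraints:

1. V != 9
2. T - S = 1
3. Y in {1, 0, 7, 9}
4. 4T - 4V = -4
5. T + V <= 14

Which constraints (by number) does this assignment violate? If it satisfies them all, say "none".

1. V = 7, and 7 ≠ 9  ✓
2. T - S = 6 - 4 = 2, not 1  ✗
3. Y = 5 is not in {1, 0, 7, 9}  ✗
4. 4T - 4V = 4(6) - 4(7) = -4  ✓
5. T + V = 6 + 7 = 13; 13 ≤ 14  ✓

Constraints 2 and 3 are violated.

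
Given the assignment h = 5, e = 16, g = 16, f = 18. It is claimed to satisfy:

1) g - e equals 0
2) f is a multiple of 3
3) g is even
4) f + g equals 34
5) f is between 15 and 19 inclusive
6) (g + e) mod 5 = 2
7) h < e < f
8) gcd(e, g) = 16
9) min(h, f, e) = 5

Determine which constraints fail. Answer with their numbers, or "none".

1) g - e = 16 - 16 = 0  yes
2) 18 / 3 = 6, so 3 divides 18  yes
3) g = 16 is even  yes
4) f + g = 18 + 16 = 34  yes
5) f = 18 lies in [15, 19]  yes
6) g + e = 32; 32 mod 5 = 2  yes
7) values 5 < 16 < 18  yes
8) gcd(16, 16) = 16  yes
9) min(5, 18, 16) = 5  yes

No violations.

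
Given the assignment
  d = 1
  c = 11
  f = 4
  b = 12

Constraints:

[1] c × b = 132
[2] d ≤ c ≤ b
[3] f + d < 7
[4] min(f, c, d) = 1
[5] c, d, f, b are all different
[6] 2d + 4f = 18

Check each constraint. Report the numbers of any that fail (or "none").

Yes — all constraints hold.

[1] c × b = 11 × 12 = 132 — satisfied.
[2] values 1 ≤ 11 ≤ 12 — satisfied.
[3] f + d = 4 + 1 = 5; 5 < 7 — satisfied.
[4] min(4, 11, 1) = 1 — satisfied.
[5] values 11, 1, 4, 12 are pairwise distinct — satisfied.
[6] 2d + 4f = 2(1) + 4(4) = 18 — satisfied.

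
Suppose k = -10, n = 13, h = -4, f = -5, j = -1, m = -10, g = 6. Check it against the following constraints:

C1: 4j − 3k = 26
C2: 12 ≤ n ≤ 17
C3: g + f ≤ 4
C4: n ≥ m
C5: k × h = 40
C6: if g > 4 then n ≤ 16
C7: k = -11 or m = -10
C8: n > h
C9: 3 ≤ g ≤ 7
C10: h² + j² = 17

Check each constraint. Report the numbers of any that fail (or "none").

C1: 4j − 3k = 4(-1) − 3(-10) = 26  holds
C2: n = 13 lies in [12, 17]  holds
C3: g + f = 6 + (-5) = 1; 1 ≤ 4  holds
C4: n = 13, m = -10; 13 ≥ -10  holds
C5: k × h = -10 × (-4) = 40  holds
C6: g = 6 > 4, so we need n ≤ 16; n = 13 ≤ 16  holds
C7: k = -10 ≠ -11, but m = -10 = -10 (second disjunct)  holds
C8: n = 13, h = -4; 13 > -4  holds
C9: g = 6 lies in [3, 7]  holds
C10: h² + j² = (-4)² + (-1)² = 16 + 1 = 17  holds

None — every constraint holds.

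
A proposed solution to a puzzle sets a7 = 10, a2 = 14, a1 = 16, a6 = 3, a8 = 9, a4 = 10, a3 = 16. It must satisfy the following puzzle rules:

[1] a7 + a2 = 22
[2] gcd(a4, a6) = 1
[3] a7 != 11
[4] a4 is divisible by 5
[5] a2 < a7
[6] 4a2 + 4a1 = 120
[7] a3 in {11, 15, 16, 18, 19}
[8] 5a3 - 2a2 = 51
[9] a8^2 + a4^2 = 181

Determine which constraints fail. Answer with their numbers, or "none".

Constraints 1, 5, 8 do not hold.

[1] a7 + a2 = 10 + 14 = 24, not 22 — violated.
[2] gcd(10, 3) = 1 — OK.
[3] a7 = 10, and 10 ≠ 11 — OK.
[4] 10 / 5 = 2, so 5 divides 10 — OK.
[5] a2 = 14, a7 = 10; 14 ≥ 10 (want <) — violated.
[6] 4a2 + 4a1 = 4(14) + 4(16) = 120 — OK.
[7] a3 = 16 is in {11, 15, 16, 18, 19} — OK.
[8] 5a3 - 2a2 = 5(16) - 2(14) = 52, not 51 — violated.
[9] a8^2 + a4^2 = 9^2 + 10^2 = 81 + 100 = 181 — OK.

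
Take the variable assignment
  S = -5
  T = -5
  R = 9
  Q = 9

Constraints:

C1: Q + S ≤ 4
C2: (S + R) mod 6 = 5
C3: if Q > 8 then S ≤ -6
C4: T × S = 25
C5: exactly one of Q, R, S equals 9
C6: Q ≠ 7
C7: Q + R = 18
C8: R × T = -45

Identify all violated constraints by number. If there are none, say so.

Constraints 2, 3, and 5 are violated.

C1: Q + S = 9 + (-5) = 4; 4 ≤ 4  OK
C2: S + R = 4; 4 mod 6 = 4, not 5  FAIL
C3: Q = 9 > 8, so we need S ≤ -6; but S = -5 > -6  FAIL
C4: T × S = -5 × (-5) = 25  OK
C5: Q=9, R=9, S=-5; 2 of them equal 9, not exactly one  FAIL
C6: Q = 9, and 9 ≠ 7  OK
C7: Q + R = 9 + 9 = 18  OK
C8: R × T = 9 × (-5) = -45  OK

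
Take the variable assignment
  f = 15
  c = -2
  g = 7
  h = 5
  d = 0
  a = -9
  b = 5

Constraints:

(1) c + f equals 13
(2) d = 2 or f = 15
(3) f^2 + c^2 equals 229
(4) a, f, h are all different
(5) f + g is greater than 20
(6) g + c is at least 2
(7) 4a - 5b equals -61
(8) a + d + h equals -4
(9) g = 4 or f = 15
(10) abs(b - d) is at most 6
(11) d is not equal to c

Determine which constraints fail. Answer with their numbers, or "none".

(1) c + f = -2 + 15 = 13 — satisfied.
(2) d = 0 ≠ 2, but f = 15 = 15 (second disjunct) — satisfied.
(3) f^2 + c^2 = 15^2 + (-2)^2 = 225 + 4 = 229 — satisfied.
(4) values -9, 15, 5 are pairwise distinct — satisfied.
(5) f + g = 15 + 7 = 22; 22 > 20 — satisfied.
(6) g + c = 7 + (-2) = 5; 5 ≥ 2 — satisfied.
(7) 4a - 5b = 4(-9) - 5(5) = -61 — satisfied.
(8) a + d + h = -9 + 0 + 5 = -4 — satisfied.
(9) g = 7 ≠ 4, but f = 15 = 15 (second disjunct) — satisfied.
(10) abs(5 - 0) = 5; 5 ≤ 6 — satisfied.
(11) d = 0, c = -2; distinct — satisfied.

The assignment satisfies every constraint.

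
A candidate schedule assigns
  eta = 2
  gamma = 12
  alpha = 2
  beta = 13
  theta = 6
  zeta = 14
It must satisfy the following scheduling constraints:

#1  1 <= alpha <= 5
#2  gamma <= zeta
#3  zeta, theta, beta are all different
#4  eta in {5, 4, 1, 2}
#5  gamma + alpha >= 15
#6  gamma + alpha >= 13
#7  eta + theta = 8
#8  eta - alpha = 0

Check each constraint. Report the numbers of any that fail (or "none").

Violated: 5.

#1 alpha = 2 lies in [1, 5]  ✓
#2 gamma = 12, zeta = 14; 12 ≤ 14  ✓
#3 values 14, 6, 13 are pairwise distinct  ✓
#4 eta = 2 is in {5, 4, 1, 2}  ✓
#5 gamma + alpha = 12 + 2 = 14; 14 < 15, bound 15 not met  ✗
#6 gamma + alpha = 12 + 2 = 14; 14 ≥ 13  ✓
#7 eta + theta = 2 + 6 = 8  ✓
#8 eta - alpha = 2 - 2 = 0  ✓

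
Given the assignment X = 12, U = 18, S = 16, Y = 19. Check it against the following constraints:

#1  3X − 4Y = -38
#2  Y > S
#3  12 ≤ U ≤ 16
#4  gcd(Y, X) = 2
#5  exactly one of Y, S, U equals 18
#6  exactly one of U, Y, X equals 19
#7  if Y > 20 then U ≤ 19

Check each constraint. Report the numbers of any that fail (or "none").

#1 3X − 4Y = 3(12) − 4(19) = -40, not -38  ✗
#2 Y = 19, S = 16; 19 > 16  ✓
#3 U = 18 is outside [12, 16]  ✗
#4 gcd(19, 12) = 1, not 2  ✗
#5 Y=19, S=16, U=18; 1 of them equals 18  ✓
#6 U=18, Y=19, X=12; 1 of them equals 19  ✓
#7 Y = 19, not > 20; antecedent false, conditional vacuously true  ✓

Constraints 1, 3, and 4 do not hold.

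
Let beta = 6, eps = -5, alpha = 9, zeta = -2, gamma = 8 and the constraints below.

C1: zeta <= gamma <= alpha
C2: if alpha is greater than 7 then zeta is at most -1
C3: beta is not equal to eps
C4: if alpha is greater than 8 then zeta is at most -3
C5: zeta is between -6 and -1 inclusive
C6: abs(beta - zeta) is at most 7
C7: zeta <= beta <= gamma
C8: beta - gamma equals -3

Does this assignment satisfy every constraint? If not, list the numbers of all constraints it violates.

C1: values -2 <= 8 <= 9  ✓
C2: alpha = 9 > 7, so we need zeta ≤ -1; zeta = -2 ≤ -1  ✓
C3: beta = 6, eps = -5; distinct  ✓
C4: alpha = 9 > 8, so we need zeta ≤ -3; but zeta = -2 > -3  ✗
C5: zeta = -2 lies in [-6, -1]  ✓
C6: abs(6 - (-2)) = 8; 8 > 7, exceeds bound 7  ✗
C7: values -2 <= 6 <= 8  ✓
C8: beta - gamma = 6 - 8 = -2, not -3  ✗

Violated: 4, 6, 8.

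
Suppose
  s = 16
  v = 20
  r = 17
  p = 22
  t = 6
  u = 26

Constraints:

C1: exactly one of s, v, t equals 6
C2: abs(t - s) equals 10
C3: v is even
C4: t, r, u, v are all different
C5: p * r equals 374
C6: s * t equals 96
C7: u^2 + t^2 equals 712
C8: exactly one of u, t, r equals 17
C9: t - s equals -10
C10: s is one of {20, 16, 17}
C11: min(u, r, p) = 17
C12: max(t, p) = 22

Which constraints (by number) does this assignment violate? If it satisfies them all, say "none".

All constraints are satisfied.

C1: s=16, v=20, t=6; 1 of them equals 6 — OK.
C2: abs(6 - 16) = 10 — OK.
C3: v = 20 is even — OK.
C4: values 6, 17, 26, 20 are pairwise distinct — OK.
C5: p * r = 22 * 17 = 374 — OK.
C6: s * t = 16 * 6 = 96 — OK.
C7: u^2 + t^2 = 26^2 + 6^2 = 676 + 36 = 712 — OK.
C8: u=26, t=6, r=17; 1 of them equals 17 — OK.
C9: t - s = 6 - 16 = -10 — OK.
C10: s = 16 is in {20, 16, 17} — OK.
C11: min(26, 17, 22) = 17 — OK.
C12: max(6, 22) = 22 — OK.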